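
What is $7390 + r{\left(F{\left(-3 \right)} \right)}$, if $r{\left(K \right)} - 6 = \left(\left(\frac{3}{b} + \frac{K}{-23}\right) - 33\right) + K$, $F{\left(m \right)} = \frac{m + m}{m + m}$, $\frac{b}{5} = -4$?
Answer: $\frac{3387351}{460} \approx 7363.8$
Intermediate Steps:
$b = -20$ ($b = 5 \left(-4\right) = -20$)
$F{\left(m \right)} = 1$ ($F{\left(m \right)} = \frac{2 m}{2 m} = 2 m \frac{1}{2 m} = 1$)
$r{\left(K \right)} = - \frac{543}{20} + \frac{22 K}{23}$ ($r{\left(K \right)} = 6 + \left(\left(\left(\frac{3}{-20} + \frac{K}{-23}\right) - 33\right) + K\right) = 6 + \left(\left(\left(3 \left(- \frac{1}{20}\right) + K \left(- \frac{1}{23}\right)\right) - 33\right) + K\right) = 6 + \left(\left(\left(- \frac{3}{20} - \frac{K}{23}\right) - 33\right) + K\right) = 6 + \left(\left(- \frac{663}{20} - \frac{K}{23}\right) + K\right) = 6 + \left(- \frac{663}{20} + \frac{22 K}{23}\right) = - \frac{543}{20} + \frac{22 K}{23}$)
$7390 + r{\left(F{\left(-3 \right)} \right)} = 7390 + \left(- \frac{543}{20} + \frac{22}{23} \cdot 1\right) = 7390 + \left(- \frac{543}{20} + \frac{22}{23}\right) = 7390 - \frac{12049}{460} = \frac{3387351}{460}$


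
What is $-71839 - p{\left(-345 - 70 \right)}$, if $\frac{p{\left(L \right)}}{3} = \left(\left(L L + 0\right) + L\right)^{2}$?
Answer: $-88556100139$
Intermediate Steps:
$p{\left(L \right)} = 3 \left(L + L^{2}\right)^{2}$ ($p{\left(L \right)} = 3 \left(\left(L L + 0\right) + L\right)^{2} = 3 \left(\left(L^{2} + 0\right) + L\right)^{2} = 3 \left(L^{2} + L\right)^{2} = 3 \left(L + L^{2}\right)^{2}$)
$-71839 - p{\left(-345 - 70 \right)} = -71839 - 3 \left(-345 - 70\right)^{2} \left(1 - 415\right)^{2} = -71839 - 3 \left(-415\right)^{2} \left(1 - 415\right)^{2} = -71839 - 3 \cdot 172225 \left(-414\right)^{2} = -71839 - 3 \cdot 172225 \cdot 171396 = -71839 - 88556028300 = -88556100139$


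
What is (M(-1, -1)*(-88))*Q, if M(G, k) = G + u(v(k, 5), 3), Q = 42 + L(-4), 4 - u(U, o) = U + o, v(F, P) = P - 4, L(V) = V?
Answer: 3344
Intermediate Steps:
v(F, P) = -4 + P
u(U, o) = 4 - U - o (u(U, o) = 4 - (U + o) = 4 + (-U - o) = 4 - U - o)
Q = 38 (Q = 42 - 4 = 38)
M(G, k) = G (M(G, k) = G + (4 - (-4 + 5) - 1*3) = G + (4 - 1*1 - 3) = G + (4 - 1 - 3) = G + 0 = G)
(M(-1, -1)*(-88))*Q = -1*(-88)*38 = 88*38 = 3344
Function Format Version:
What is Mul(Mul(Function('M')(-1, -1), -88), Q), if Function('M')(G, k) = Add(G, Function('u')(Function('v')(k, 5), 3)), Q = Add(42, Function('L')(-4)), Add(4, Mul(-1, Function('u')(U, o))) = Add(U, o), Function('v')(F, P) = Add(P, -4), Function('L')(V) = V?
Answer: 3344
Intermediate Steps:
Function('v')(F, P) = Add(-4, P)
Function('u')(U, o) = Add(4, Mul(-1, U), Mul(-1, o)) (Function('u')(U, o) = Add(4, Mul(-1, Add(U, o))) = Add(4, Add(Mul(-1, U), Mul(-1, o))) = Add(4, Mul(-1, U), Mul(-1, o)))
Q = 38 (Q = Add(42, -4) = 38)
Function('M')(G, k) = G (Function('M')(G, k) = Add(G, Add(4, Mul(-1, Add(-4, 5)), Mul(-1, 3))) = Add(G, Add(4, Mul(-1, 1), -3)) = Add(G, Add(4, -1, -3)) = Add(G, 0) = G)
Mul(Mul(Function('M')(-1, -1), -88), Q) = Mul(Mul(-1, -88), 38) = Mul(88, 38) = 3344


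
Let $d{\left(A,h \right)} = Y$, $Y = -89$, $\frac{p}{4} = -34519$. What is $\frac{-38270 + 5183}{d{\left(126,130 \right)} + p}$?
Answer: $\frac{11029}{46055} \approx 0.23947$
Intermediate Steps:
$p = -138076$ ($p = 4 \left(-34519\right) = -138076$)
$d{\left(A,h \right)} = -89$
$\frac{-38270 + 5183}{d{\left(126,130 \right)} + p} = \frac{-38270 + 5183}{-89 - 138076} = - \frac{33087}{-138165} = \left(-33087\right) \left(- \frac{1}{138165}\right) = \frac{11029}{46055}$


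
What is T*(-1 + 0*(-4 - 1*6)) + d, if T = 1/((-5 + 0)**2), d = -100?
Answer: -2501/25 ≈ -100.04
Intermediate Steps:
T = 1/25 (T = 1/((-5)**2) = 1/25 ≈ 0.040000)
T*(-1 + 0*(-4 - 1*6)) + d = (-1 + 0*(-4 - 1*6))/25 - 100 = (-1 + 0*(-4 - 6))/25 - 100 = (-1 + 0*(-10))/25 - 100 = (-1 + 0)/25 - 100 = (1/25)*(-1) - 100 = -1/25 - 100 = -2501/25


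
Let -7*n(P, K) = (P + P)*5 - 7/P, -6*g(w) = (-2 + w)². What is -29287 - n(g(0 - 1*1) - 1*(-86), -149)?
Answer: -34503730/1183 ≈ -29166.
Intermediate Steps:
g(w) = -(-2 + w)²/6
n(P, K) = 1/P - 10*P/7 (n(P, K) = -((P + P)*5 - 7/P)/7 = -((2*P)*5 - 7/P)/7 = -(10*P - 7/P)/7 = -(-7/P + 10*P)/7 = 1/P - 10*P/7)
-29287 - n(g(0 - 1*1) - 1*(-86), -149) = -29287 - (1/(-(-2 + (0 - 1*1))²/6 - 1*(-86)) - 10*(-(-2 + (0 - 1*1))²/6 - 1*(-86))/7) = -29287 - (1/(-(-2 + (0 - 1))²/6 + 86) - 10*(-(-2 + (0 - 1))²/6 + 86)/7) = -29287 - (1/(-(-2 - 1)²/6 + 86) - 10*(-(-2 - 1)²/6 + 86)/7) = -29287 - (1/(-⅙*(-3)² + 86) - 10*(-⅙*(-3)² + 86)/7) = -29287 - (1/(-⅙*9 + 86) - 10*(-⅙*9 + 86)/7) = -29287 - (1/(-3/2 + 86) - 10*(-3/2 + 86)/7) = -29287 - (1/(169/2) - 10/7*169/2) = -29287 - (2/169 - 845/7) = -29287 - 1*(-142791/1183) = -29287 + 142791/1183 = -34503730/1183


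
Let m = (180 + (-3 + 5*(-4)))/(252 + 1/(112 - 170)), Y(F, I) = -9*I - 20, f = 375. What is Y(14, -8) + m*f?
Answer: 834946/2923 ≈ 285.65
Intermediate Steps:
Y(F, I) = -20 - 9*I
m = 9106/14615 (m = (180 + (-3 - 20))/(252 + 1/(-58)) = (180 - 23)/(252 - 1/58) = 157/(14615/58) = 157*(58/14615) = 9106/14615 ≈ 0.62306)
Y(14, -8) + m*f = (-20 - 9*(-8)) + (9106/14615)*375 = (-20 + 72) + 682950/2923 = 52 + 682950/2923 = 834946/2923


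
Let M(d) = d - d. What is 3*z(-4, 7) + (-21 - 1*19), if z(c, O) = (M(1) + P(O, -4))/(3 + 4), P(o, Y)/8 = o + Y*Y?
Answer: 272/7 ≈ 38.857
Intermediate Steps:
M(d) = 0
P(o, Y) = 8*o + 8*Y² (P(o, Y) = 8*(o + Y*Y) = 8*(o + Y²) = 8*o + 8*Y²)
z(c, O) = 128/7 + 8*O/7 (z(c, O) = (0 + (8*O + 8*(-4)²))/(3 + 4) = (0 + (8*O + 8*16))/7 = (0 + (8*O + 128))*(⅐) = (0 + (128 + 8*O))*(⅐) = (128 + 8*O)*(⅐) = 128/7 + 8*O/7)
3*z(-4, 7) + (-21 - 1*19) = 3*(128/7 + (8/7)*7) + (-21 - 1*19) = 3*(128/7 + 8) + (-21 - 19) = 3*(184/7) - 40 = 552/7 - 40 = 272/7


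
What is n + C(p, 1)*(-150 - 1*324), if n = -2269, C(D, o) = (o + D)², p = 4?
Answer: -14119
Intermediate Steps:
C(D, o) = (D + o)²
n + C(p, 1)*(-150 - 1*324) = -2269 + (4 + 1)²*(-150 - 1*324) = -2269 + 5²*(-150 - 324) = -2269 + 25*(-474) = -2269 - 11850 = -14119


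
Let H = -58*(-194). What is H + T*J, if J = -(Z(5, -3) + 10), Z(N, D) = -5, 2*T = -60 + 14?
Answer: 11367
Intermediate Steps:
H = 11252
T = -23 (T = (-60 + 14)/2 = (½)*(-46) = -23)
J = -5 (J = -(-5 + 10) = -1*5 = -5)
H + T*J = 11252 - 23*(-5) = 11252 + 115 = 11367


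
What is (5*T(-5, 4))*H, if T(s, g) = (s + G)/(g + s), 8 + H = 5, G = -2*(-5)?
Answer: 75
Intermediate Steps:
G = 10
H = -3 (H = -8 + 5 = -3)
T(s, g) = (10 + s)/(g + s) (T(s, g) = (s + 10)/(g + s) = (10 + s)/(g + s))
(5*T(-5, 4))*H = (5*((10 - 5)/(4 - 5)))*(-3) = (5*(5/(-1)))*(-3) = (5*(-1*5))*(-3) = (5*(-5))*(-3) = -25*(-3) = 75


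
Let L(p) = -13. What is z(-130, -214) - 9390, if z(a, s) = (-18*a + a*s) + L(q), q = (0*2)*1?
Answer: 20757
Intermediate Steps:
q = 0 (q = 0*1 = 0)
z(a, s) = -13 - 18*a + a*s (z(a, s) = (-18*a + a*s) - 13 = -13 - 18*a + a*s)
z(-130, -214) - 9390 = (-13 - 18*(-130) - 130*(-214)) - 9390 = (-13 + 2340 + 27820) - 9390 = 30147 - 9390 = 20757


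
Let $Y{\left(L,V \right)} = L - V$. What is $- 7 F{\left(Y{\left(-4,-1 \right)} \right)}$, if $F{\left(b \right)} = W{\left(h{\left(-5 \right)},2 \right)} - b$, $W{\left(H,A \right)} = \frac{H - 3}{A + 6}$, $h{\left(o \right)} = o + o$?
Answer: $- \frac{77}{8} \approx -9.625$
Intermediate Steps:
$h{\left(o \right)} = 2 o$
$W{\left(H,A \right)} = \frac{-3 + H}{6 + A}$
$F{\left(b \right)} = - \frac{13}{8} - b$ ($F{\left(b \right)} = \frac{-3 + 2 \left(-5\right)}{6 + 2} - b = \frac{-3 - 10}{8} - b = \frac{1}{8} \left(-13\right) - b = - \frac{13}{8} - b$)
$- 7 F{\left(Y{\left(-4,-1 \right)} \right)} = - 7 \left(- \frac{13}{8} - \left(-4 - -1\right)\right) = - 7 \left(- \frac{13}{8} - \left(-4 + 1\right)\right) = - 7 \left(- \frac{13}{8} - -3\right) = - 7 \left(- \frac{13}{8} + 3\right) = \left(-7\right) \frac{11}{8} = - \frac{77}{8}$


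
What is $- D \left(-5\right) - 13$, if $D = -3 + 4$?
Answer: $-8$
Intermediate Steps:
$D = 1$
$- D \left(-5\right) - 13 = \left(-1\right) 1 \left(-5\right) - 13 = \left(-1\right) \left(-5\right) - 13 = 5 - 13 = -8$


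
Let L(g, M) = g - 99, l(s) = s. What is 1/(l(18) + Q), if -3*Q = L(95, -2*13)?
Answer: 3/58 ≈ 0.051724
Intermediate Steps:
L(g, M) = -99 + g
Q = 4/3 (Q = -(-99 + 95)/3 = -⅓*(-4) = 4/3 ≈ 1.3333)
1/(l(18) + Q) = 1/(18 + 4/3) = 1/(58/3) = 3/58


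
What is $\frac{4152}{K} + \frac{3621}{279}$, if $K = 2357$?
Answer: $\frac{3231035}{219201} \approx 14.74$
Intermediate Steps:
$\frac{4152}{K} + \frac{3621}{279} = \frac{4152}{2357} + \frac{3621}{279} = 4152 \cdot \frac{1}{2357} + 3621 \cdot \frac{1}{279} = \frac{4152}{2357} + \frac{1207}{93} = \frac{3231035}{219201}$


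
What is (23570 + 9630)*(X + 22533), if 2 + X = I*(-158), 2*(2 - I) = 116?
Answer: 1041782800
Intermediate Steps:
I = -56 (I = 2 - ½*116 = 2 - 58 = -56)
X = 8846 (X = -2 - 56*(-158) = -2 + 8848 = 8846)
(23570 + 9630)*(X + 22533) = (23570 + 9630)*(8846 + 22533) = 33200*31379 = 1041782800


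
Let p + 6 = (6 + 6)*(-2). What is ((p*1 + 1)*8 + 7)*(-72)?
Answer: 16200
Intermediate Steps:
p = -30 (p = -6 + (6 + 6)*(-2) = -6 + 12*(-2) = -6 - 24 = -30)
((p*1 + 1)*8 + 7)*(-72) = ((-30*1 + 1)*8 + 7)*(-72) = ((-30 + 1)*8 + 7)*(-72) = (-29*8 + 7)*(-72) = (-232 + 7)*(-72) = -225*(-72) = 16200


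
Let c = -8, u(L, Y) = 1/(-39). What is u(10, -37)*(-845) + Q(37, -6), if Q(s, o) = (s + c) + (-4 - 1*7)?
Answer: 119/3 ≈ 39.667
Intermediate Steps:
u(L, Y) = -1/39
Q(s, o) = -19 + s (Q(s, o) = (s - 8) + (-4 - 1*7) = (-8 + s) + (-4 - 7) = (-8 + s) - 11 = -19 + s)
u(10, -37)*(-845) + Q(37, -6) = -1/39*(-845) + (-19 + 37) = 65/3 + 18 = 119/3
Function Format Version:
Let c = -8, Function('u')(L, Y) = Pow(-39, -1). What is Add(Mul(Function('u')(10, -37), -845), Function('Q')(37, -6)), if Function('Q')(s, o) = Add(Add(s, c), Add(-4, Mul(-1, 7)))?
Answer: Rational(119, 3) ≈ 39.667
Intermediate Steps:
Function('u')(L, Y) = Rational(-1, 39)
Function('Q')(s, o) = Add(-19, s) (Function('Q')(s, o) = Add(Add(s, -8), Add(-4, Mul(-1, 7))) = Add(Add(-8, s), Add(-4, -7)) = Add(Add(-8, s), -11) = Add(-19, s))
Add(Mul(Function('u')(10, -37), -845), Function('Q')(37, -6)) = Add(Mul(Rational(-1, 39), -845), Add(-19, 37)) = Add(Rational(65, 3), 18) = Rational(119, 3)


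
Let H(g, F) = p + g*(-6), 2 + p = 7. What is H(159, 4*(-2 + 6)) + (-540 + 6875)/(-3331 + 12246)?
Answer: -1690800/1783 ≈ -948.29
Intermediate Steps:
p = 5 (p = -2 + 7 = 5)
H(g, F) = 5 - 6*g (H(g, F) = 5 + g*(-6) = 5 - 6*g)
H(159, 4*(-2 + 6)) + (-540 + 6875)/(-3331 + 12246) = (5 - 6*159) + (-540 + 6875)/(-3331 + 12246) = (5 - 954) + 6335/8915 = -949 + 6335*(1/8915) = -949 + 1267/1783 = -1690800/1783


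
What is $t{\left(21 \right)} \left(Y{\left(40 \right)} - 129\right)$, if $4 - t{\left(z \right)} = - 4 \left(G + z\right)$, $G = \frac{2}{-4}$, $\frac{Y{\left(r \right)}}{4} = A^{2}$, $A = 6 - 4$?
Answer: $-9718$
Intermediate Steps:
$A = 2$
$Y{\left(r \right)} = 16$ ($Y{\left(r \right)} = 4 \cdot 2^{2} = 4 \cdot 4 = 16$)
$G = - \frac{1}{2}$ ($G = 2 \left(- \frac{1}{4}\right) = - \frac{1}{2} \approx -0.5$)
$t{\left(z \right)} = 2 + 4 z$ ($t{\left(z \right)} = 4 - - 4 \left(- \frac{1}{2} + z\right) = 4 - \left(2 - 4 z\right) = 4 + \left(-2 + 4 z\right) = 2 + 4 z$)
$t{\left(21 \right)} \left(Y{\left(40 \right)} - 129\right) = \left(2 + 4 \cdot 21\right) \left(16 - 129\right) = \left(2 + 84\right) \left(-113\right) = 86 \left(-113\right) = -9718$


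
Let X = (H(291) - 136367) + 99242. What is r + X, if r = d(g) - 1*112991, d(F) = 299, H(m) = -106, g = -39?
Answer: -149923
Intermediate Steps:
r = -112692 (r = 299 - 1*112991 = 299 - 112991 = -112692)
X = -37231 (X = (-106 - 136367) + 99242 = -136473 + 99242 = -37231)
r + X = -112692 - 37231 = -149923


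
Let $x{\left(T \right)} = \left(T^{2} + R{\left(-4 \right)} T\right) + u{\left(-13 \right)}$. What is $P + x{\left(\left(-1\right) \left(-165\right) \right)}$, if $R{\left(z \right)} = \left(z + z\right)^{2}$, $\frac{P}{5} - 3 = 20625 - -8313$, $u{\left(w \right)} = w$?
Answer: $182477$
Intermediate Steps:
$P = 144705$ ($P = 15 + 5 \left(20625 - -8313\right) = 15 + 5 \left(20625 + 8313\right) = 15 + 5 \cdot 28938 = 15 + 144690 = 144705$)
$R{\left(z \right)} = 4 z^{2}$ ($R{\left(z \right)} = \left(2 z\right)^{2} = 4 z^{2}$)
$x{\left(T \right)} = -13 + T^{2} + 64 T$ ($x{\left(T \right)} = \left(T^{2} + 4 \left(-4\right)^{2} T\right) - 13 = \left(T^{2} + 4 \cdot 16 T\right) - 13 = \left(T^{2} + 64 T\right) - 13 = -13 + T^{2} + 64 T$)
$P + x{\left(\left(-1\right) \left(-165\right) \right)} = 144705 + \left(-13 + \left(\left(-1\right) \left(-165\right)\right)^{2} + 64 \left(\left(-1\right) \left(-165\right)\right)\right) = 144705 + \left(-13 + 165^{2} + 64 \cdot 165\right) = 144705 + \left(-13 + 27225 + 10560\right) = 144705 + 37772 = 182477$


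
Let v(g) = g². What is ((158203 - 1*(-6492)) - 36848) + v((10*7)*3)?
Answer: 171947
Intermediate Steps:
((158203 - 1*(-6492)) - 36848) + v((10*7)*3) = ((158203 - 1*(-6492)) - 36848) + ((10*7)*3)² = ((158203 + 6492) - 36848) + (70*3)² = (164695 - 36848) + 210² = 127847 + 44100 = 171947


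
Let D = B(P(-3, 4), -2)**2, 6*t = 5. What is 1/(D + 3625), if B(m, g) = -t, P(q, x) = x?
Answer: 36/130525 ≈ 0.00027581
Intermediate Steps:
t = 5/6 (t = (1/6)*5 = 5/6 ≈ 0.83333)
B(m, g) = -5/6 (B(m, g) = -1*5/6 = -5/6)
D = 25/36 (D = (-5/6)**2 = 25/36 ≈ 0.69444)
1/(D + 3625) = 1/(25/36 + 3625) = 1/(130525/36) = 36/130525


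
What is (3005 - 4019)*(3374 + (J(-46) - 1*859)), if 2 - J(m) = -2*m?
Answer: -2458950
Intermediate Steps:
J(m) = 2 + 2*m (J(m) = 2 - (-2)*m = 2 + 2*m)
(3005 - 4019)*(3374 + (J(-46) - 1*859)) = (3005 - 4019)*(3374 + ((2 + 2*(-46)) - 1*859)) = -1014*(3374 + ((2 - 92) - 859)) = -1014*(3374 + (-90 - 859)) = -1014*(3374 - 949) = -1014*2425 = -2458950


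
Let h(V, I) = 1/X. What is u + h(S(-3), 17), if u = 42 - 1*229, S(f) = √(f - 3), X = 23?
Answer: -4300/23 ≈ -186.96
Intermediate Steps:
S(f) = √(-3 + f)
h(V, I) = 1/23
u = -187 (u = 42 - 229 = -187)
u + h(S(-3), 17) = -187 + 1/23 = -4300/23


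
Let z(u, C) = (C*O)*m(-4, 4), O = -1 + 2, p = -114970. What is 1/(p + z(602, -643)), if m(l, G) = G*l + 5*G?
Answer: -1/117542 ≈ -8.5076e-6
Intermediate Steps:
m(l, G) = 5*G + G*l
O = 1
z(u, C) = 4*C (z(u, C) = (C*1)*(4*(5 - 4)) = C*(4*1) = C*4 = 4*C)
1/(p + z(602, -643)) = 1/(-114970 + 4*(-643)) = 1/(-114970 - 2572) = 1/(-117542) = -1/117542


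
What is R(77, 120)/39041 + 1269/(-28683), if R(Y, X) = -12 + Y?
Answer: -5297626/124423667 ≈ -0.042577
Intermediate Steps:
R(77, 120)/39041 + 1269/(-28683) = (-12 + 77)/39041 + 1269/(-28683) = 65*(1/39041) + 1269*(-1/28683) = 65/39041 - 141/3187 = -5297626/124423667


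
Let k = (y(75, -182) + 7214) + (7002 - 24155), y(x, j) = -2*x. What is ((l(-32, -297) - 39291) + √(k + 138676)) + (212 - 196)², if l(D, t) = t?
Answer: -39332 + √128587 ≈ -38973.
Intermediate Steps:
k = -10089 (k = (-2*75 + 7214) + (7002 - 24155) = (-150 + 7214) - 17153 = 7064 - 17153 = -10089)
((l(-32, -297) - 39291) + √(k + 138676)) + (212 - 196)² = ((-297 - 39291) + √(-10089 + 138676)) + (212 - 196)² = (-39588 + √128587) + 16² = (-39588 + √128587) + 256 = -39332 + √128587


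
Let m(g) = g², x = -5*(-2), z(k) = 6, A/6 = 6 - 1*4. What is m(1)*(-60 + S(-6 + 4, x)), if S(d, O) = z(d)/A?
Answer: -119/2 ≈ -59.500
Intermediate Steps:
A = 12 (A = 6*(6 - 1*4) = 6*(6 - 4) = 6*2 = 12)
x = 10
S(d, O) = ½ (S(d, O) = 6/12 = 6*(1/12) = ½)
m(1)*(-60 + S(-6 + 4, x)) = 1²*(-60 + ½) = 1*(-119/2) = -119/2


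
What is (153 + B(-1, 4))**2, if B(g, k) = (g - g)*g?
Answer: 23409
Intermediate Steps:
B(g, k) = 0 (B(g, k) = 0*g = 0)
(153 + B(-1, 4))**2 = (153 + 0)**2 = 153**2 = 23409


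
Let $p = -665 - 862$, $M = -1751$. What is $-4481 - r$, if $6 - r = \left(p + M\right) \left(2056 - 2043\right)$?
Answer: $-47101$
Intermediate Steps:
$p = -1527$
$r = 42620$ ($r = 6 - \left(-1527 - 1751\right) \left(2056 - 2043\right) = 6 - \left(-3278\right) 13 = 6 - -42614 = 6 + 42614 = 42620$)
$-4481 - r = -4481 - 42620 = -47101$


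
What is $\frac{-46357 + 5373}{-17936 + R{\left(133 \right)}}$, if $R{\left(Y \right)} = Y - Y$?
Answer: $\frac{5123}{2242} \approx 2.285$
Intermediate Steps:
$R{\left(Y \right)} = 0$
$\frac{-46357 + 5373}{-17936 + R{\left(133 \right)}} = \frac{-46357 + 5373}{-17936 + 0} = - \frac{40984}{-17936} = \left(-40984\right) \left(- \frac{1}{17936}\right) = \frac{5123}{2242}$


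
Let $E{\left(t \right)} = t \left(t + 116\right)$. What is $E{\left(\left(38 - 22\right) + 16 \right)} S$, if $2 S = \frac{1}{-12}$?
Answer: $- \frac{592}{3} \approx -197.33$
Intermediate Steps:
$E{\left(t \right)} = t \left(116 + t\right)$
$S = - \frac{1}{24}$ ($S = \frac{1}{2 \left(-12\right)} = \frac{1}{2} \left(- \frac{1}{12}\right) = - \frac{1}{24} \approx -0.041667$)
$E{\left(\left(38 - 22\right) + 16 \right)} S = \left(\left(38 - 22\right) + 16\right) \left(116 + \left(\left(38 - 22\right) + 16\right)\right) \left(- \frac{1}{24}\right) = \left(16 + 16\right) \left(116 + \left(16 + 16\right)\right) \left(- \frac{1}{24}\right) = 32 \left(116 + 32\right) \left(- \frac{1}{24}\right) = 32 \cdot 148 \left(- \frac{1}{24}\right) = 4736 \left(- \frac{1}{24}\right) = - \frac{592}{3}$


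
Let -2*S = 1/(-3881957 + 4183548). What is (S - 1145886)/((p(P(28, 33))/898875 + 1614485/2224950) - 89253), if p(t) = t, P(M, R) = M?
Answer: 9215482629684543132375/717787619231730820807 ≈ 12.839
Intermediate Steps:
S = -1/603182 (S = -1/(2*(-3881957 + 4183548)) = -1/2/301591 = -1/2*1/301591 = -1/603182 ≈ -1.6579e-6)
(S - 1145886)/((p(P(28, 33))/898875 + 1614485/2224950) - 89253) = (-1/603182 - 1145886)/((28/898875 + 1614485/2224950) - 89253) = -691177809253/(603182*((28*(1/898875) + 1614485*(1/2224950)) - 89253)) = -691177809253/(603182*((28/898875 + 322897/444990) - 89253)) = -691177809253/(603182*(19350433373/26666025750 - 89253)) = -691177809253/(603182*(-2380003445831377/26666025750)) = -691177809253/603182*(-26666025750/2380003445831377) = 9215482629684543132375/717787619231730820807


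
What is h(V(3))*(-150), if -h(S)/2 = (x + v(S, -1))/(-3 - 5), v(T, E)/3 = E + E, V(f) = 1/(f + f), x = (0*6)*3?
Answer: 225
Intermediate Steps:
x = 0 (x = 0*3 = 0)
V(f) = 1/(2*f)
v(T, E) = 6*E (v(T, E) = 3*(E + E) = 3*(2*E) = 6*E)
h(S) = -3/2 (h(S) = -2*(0 + 6*(-1))/(-3 - 5) = -2*(0 - 6)/(-8) = -(-12)*(-1)/8 = -2*¾ = -3/2)
h(V(3))*(-150) = -3/2*(-150) = 225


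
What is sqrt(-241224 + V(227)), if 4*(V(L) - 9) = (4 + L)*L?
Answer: I*sqrt(912423)/2 ≈ 477.6*I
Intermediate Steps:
V(L) = 9 + L*(4 + L)/4 (V(L) = 9 + ((4 + L)*L)/4 = 9 + (L*(4 + L))/4 = 9 + L*(4 + L)/4)
sqrt(-241224 + V(227)) = sqrt(-241224 + (9 + 227 + (1/4)*227**2)) = sqrt(-241224 + (9 + 227 + (1/4)*51529)) = sqrt(-241224 + (9 + 227 + 51529/4)) = sqrt(-241224 + 52473/4) = sqrt(-912423/4) = I*sqrt(912423)/2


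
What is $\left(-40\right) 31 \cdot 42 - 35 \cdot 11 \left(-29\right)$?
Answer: $-40915$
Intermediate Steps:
$\left(-40\right) 31 \cdot 42 - 35 \cdot 11 \left(-29\right) = \left(-1240\right) 42 - 385 \left(-29\right) = -52080 - -11165 = -52080 + 11165 = -40915$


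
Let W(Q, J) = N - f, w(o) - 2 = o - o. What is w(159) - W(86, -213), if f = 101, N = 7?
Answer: 96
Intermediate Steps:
w(o) = 2 (w(o) = 2 + (o - o) = 2 + 0 = 2)
W(Q, J) = -94 (W(Q, J) = 7 - 1*101 = 7 - 101 = -94)
w(159) - W(86, -213) = 2 - 1*(-94) = 2 + 94 = 96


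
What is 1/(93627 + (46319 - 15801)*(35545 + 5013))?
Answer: 1/1237842671 ≈ 8.0786e-10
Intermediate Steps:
1/(93627 + (46319 - 15801)*(35545 + 5013)) = 1/(93627 + 30518*40558) = 1/(93627 + 1237749044) = 1/1237842671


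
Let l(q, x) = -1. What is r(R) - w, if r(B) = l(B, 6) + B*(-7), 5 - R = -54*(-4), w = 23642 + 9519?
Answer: -31685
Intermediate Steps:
w = 33161
R = -211 (R = 5 - (-54)*(-4) = 5 - 1*216 = 5 - 216 = -211)
r(B) = -1 - 7*B (r(B) = -1 + B*(-7) = -1 - 7*B)
r(R) - w = (-1 - 7*(-211)) - 1*33161 = (-1 + 1477) - 33161 = 1476 - 33161 = -31685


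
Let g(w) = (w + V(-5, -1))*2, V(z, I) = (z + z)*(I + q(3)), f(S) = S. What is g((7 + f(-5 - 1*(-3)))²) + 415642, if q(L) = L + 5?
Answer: 415552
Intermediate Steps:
q(L) = 5 + L
V(z, I) = 2*z*(8 + I) (V(z, I) = (z + z)*(I + (5 + 3)) = (2*z)*(I + 8) = (2*z)*(8 + I) = 2*z*(8 + I))
g(w) = -140 + 2*w (g(w) = (w + 2*(-5)*(8 - 1))*2 = (w + 2*(-5)*7)*2 = (w - 70)*2 = (-70 + w)*2 = -140 + 2*w)
g((7 + f(-5 - 1*(-3)))²) + 415642 = (-140 + 2*(7 + (-5 - 1*(-3)))²) + 415642 = (-140 + 2*(7 + (-5 + 3))²) + 415642 = (-140 + 2*(7 - 2)²) + 415642 = (-140 + 2*5²) + 415642 = (-140 + 2*25) + 415642 = (-140 + 50) + 415642 = -90 + 415642 = 415552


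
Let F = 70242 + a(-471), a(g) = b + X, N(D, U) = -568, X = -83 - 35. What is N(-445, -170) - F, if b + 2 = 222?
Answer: -70912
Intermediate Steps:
b = 220 (b = -2 + 222 = 220)
X = -118
a(g) = 102 (a(g) = 220 - 118 = 102)
F = 70344 (F = 70242 + 102 = 70344)
N(-445, -170) - F = -568 - 1*70344 = -568 - 70344 = -70912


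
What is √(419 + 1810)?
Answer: √2229 ≈ 47.212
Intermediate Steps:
√(419 + 1810) = √2229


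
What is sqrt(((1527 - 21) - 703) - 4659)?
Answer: 4*I*sqrt(241) ≈ 62.097*I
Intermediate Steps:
sqrt(((1527 - 21) - 703) - 4659) = sqrt((1506 - 703) - 4659) = sqrt(803 - 4659) = sqrt(-3856) = 4*I*sqrt(241)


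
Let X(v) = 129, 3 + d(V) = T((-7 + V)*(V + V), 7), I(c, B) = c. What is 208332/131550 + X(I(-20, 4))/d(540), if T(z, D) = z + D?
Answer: 19990339293/12620994700 ≈ 1.5839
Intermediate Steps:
T(z, D) = D + z
d(V) = 4 + 2*V*(-7 + V) (d(V) = -3 + (7 + (-7 + V)*(V + V)) = -3 + (7 + (-7 + V)*(2*V)) = -3 + (7 + 2*V*(-7 + V)) = 4 + 2*V*(-7 + V))
208332/131550 + X(I(-20, 4))/d(540) = 208332/131550 + 129/(4 + 2*540*(-7 + 540)) = 208332*(1/131550) + 129/(4 + 2*540*533) = 34722/21925 + 129/(4 + 575640) = 34722/21925 + 129/575644 = 19990339293/12620994700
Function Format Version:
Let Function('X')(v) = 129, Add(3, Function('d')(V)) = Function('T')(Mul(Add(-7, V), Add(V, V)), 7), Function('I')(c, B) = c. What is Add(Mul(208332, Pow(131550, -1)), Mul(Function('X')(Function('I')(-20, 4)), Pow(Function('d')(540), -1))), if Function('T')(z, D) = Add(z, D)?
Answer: Rational(19990339293, 12620994700) ≈ 1.5839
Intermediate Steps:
Function('T')(z, D) = Add(D, z)
Function('d')(V) = Add(4, Mul(2, V, Add(-7, V))) (Function('d')(V) = Add(-3, Add(7, Mul(Add(-7, V), Add(V, V)))) = Add(-3, Add(7, Mul(Add(-7, V), Mul(2, V)))) = Add(-3, Add(7, Mul(2, V, Add(-7, V)))) = Add(4, Mul(2, V, Add(-7, V))))
Add(Mul(208332, Pow(131550, -1)), Mul(Function('X')(Function('I')(-20, 4)), Pow(Function('d')(540), -1))) = Add(Mul(208332, Pow(131550, -1)), Mul(129, Pow(Add(4, Mul(2, 540, Add(-7, 540))), -1))) = Add(Mul(208332, Rational(1, 131550)), Mul(129, Pow(Add(4, Mul(2, 540, 533)), -1))) = Add(Rational(34722, 21925), Mul(129, Pow(Add(4, 575640), -1))) = Add(Rational(34722, 21925), Mul(129, Pow(575644, -1))) = Add(Rational(34722, 21925), Mul(129, Rational(1, 575644))) = Add(Rational(34722, 21925), Rational(129, 575644)) = Rational(19990339293, 12620994700)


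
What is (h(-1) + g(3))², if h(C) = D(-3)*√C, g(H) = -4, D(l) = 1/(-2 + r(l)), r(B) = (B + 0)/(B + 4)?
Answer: (20 + I)²/25 ≈ 15.96 + 1.6*I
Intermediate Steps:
r(B) = B/(4 + B)
D(l) = 1/(-2 + l/(4 + l))
h(C) = -√C/5 (h(C) = ((4 - 3)/(-8 - 1*(-3)))*√C = (1/(-8 + 3))*√C = (1/(-5))*√C = (-⅕*1)*√C = -√C/5)
(h(-1) + g(3))² = (-I/5 - 4)² = (-4 - I/5)²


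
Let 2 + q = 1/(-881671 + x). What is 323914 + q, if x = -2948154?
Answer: 1240526275399/3829825 ≈ 3.2391e+5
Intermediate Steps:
q = -7659651/3829825 (q = -2 + 1/(-881671 - 2948154) = -2 + 1/(-3829825) = -2 - 1/3829825 = -7659651/3829825 ≈ -2.0000)
323914 + q = 323914 - 7659651/3829825 = 1240526275399/3829825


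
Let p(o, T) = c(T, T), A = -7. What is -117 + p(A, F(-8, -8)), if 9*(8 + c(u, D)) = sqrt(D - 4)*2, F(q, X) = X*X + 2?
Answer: -125 + 2*sqrt(62)/9 ≈ -123.25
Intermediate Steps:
F(q, X) = 2 + X**2 (F(q, X) = X**2 + 2 = 2 + X**2)
c(u, D) = -8 + 2*sqrt(-4 + D)/9 (c(u, D) = -8 + (sqrt(D - 4)*2)/9 = -8 + (sqrt(-4 + D)*2)/9 = -8 + (2*sqrt(-4 + D))/9 = -8 + 2*sqrt(-4 + D)/9)
p(o, T) = -8 + 2*sqrt(-4 + T)/9
-117 + p(A, F(-8, -8)) = -117 + (-8 + 2*sqrt(-4 + (2 + (-8)**2))/9) = -117 + (-8 + 2*sqrt(-4 + (2 + 64))/9) = -117 + (-8 + 2*sqrt(-4 + 66)/9) = -117 + (-8 + 2*sqrt(62)/9) = -125 + 2*sqrt(62)/9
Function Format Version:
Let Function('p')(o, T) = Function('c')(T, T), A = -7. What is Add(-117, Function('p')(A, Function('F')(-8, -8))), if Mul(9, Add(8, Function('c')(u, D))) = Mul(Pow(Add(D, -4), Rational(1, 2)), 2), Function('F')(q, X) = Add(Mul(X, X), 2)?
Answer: Add(-125, Mul(Rational(2, 9), Pow(62, Rational(1, 2)))) ≈ -123.25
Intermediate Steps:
Function('F')(q, X) = Add(2, Pow(X, 2)) (Function('F')(q, X) = Add(Pow(X, 2), 2) = Add(2, Pow(X, 2)))
Function('c')(u, D) = Add(-8, Mul(Rational(2, 9), Pow(Add(-4, D), Rational(1, 2)))) (Function('c')(u, D) = Add(-8, Mul(Rational(1, 9), Mul(Pow(Add(D, -4), Rational(1, 2)), 2))) = Add(-8, Mul(Rational(1, 9), Mul(Pow(Add(-4, D), Rational(1, 2)), 2))) = Add(-8, Mul(Rational(1, 9), Mul(2, Pow(Add(-4, D), Rational(1, 2))))) = Add(-8, Mul(Rational(2, 9), Pow(Add(-4, D), Rational(1, 2)))))
Function('p')(o, T) = Add(-8, Mul(Rational(2, 9), Pow(Add(-4, T), Rational(1, 2))))
Add(-117, Function('p')(A, Function('F')(-8, -8))) = Add(-117, Add(-8, Mul(Rational(2, 9), Pow(Add(-4, Add(2, Pow(-8, 2))), Rational(1, 2))))) = Add(-117, Add(-8, Mul(Rational(2, 9), Pow(Add(-4, Add(2, 64)), Rational(1, 2))))) = Add(-117, Add(-8, Mul(Rational(2, 9), Pow(Add(-4, 66), Rational(1, 2))))) = Add(-117, Add(-8, Mul(Rational(2, 9), Pow(62, Rational(1, 2))))) = Add(-125, Mul(Rational(2, 9), Pow(62, Rational(1, 2))))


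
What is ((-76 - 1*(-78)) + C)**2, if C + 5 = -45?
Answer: 2304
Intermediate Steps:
C = -50 (C = -5 - 45 = -50)
((-76 - 1*(-78)) + C)**2 = ((-76 - 1*(-78)) - 50)**2 = ((-76 + 78) - 50)**2 = (2 - 50)**2 = (-48)**2 = 2304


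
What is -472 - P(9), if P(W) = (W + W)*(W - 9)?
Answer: -472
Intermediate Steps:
P(W) = 2*W*(-9 + W) (P(W) = (2*W)*(-9 + W) = 2*W*(-9 + W))
-472 - P(9) = -472 - 2*9*(-9 + 9) = -472 - 2*9*0 = -472 - 1*0 = -472 + 0 = -472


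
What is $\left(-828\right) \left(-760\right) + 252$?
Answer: $629532$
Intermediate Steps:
$\left(-828\right) \left(-760\right) + 252 = 629280 + 252 = 629532$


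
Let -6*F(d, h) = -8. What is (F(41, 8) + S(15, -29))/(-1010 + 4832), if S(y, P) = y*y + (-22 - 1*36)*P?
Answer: 5725/11466 ≈ 0.49930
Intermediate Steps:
F(d, h) = 4/3 (F(d, h) = -⅙*(-8) = 4/3)
S(y, P) = y² - 58*P (S(y, P) = y² + (-22 - 36)*P = y² - 58*P)
(F(41, 8) + S(15, -29))/(-1010 + 4832) = (4/3 + (15² - 58*(-29)))/(-1010 + 4832) = (4/3 + (225 + 1682))/3822 = (4/3 + 1907)*(1/3822) = (5725/3)*(1/3822) = 5725/11466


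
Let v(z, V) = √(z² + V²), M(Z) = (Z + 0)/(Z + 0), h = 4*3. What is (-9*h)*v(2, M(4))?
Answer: -108*√5 ≈ -241.50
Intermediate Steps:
h = 12
M(Z) = 1 (M(Z) = Z/Z = 1)
v(z, V) = √(V² + z²)
(-9*h)*v(2, M(4)) = (-9*12)*√(1² + 2²) = -108*√(1 + 4) = -108*√5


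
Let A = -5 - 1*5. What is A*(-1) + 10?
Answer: 20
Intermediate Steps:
A = -10 (A = -5 - 5 = -10)
A*(-1) + 10 = -10*(-1) + 10 = 10 + 10 = 20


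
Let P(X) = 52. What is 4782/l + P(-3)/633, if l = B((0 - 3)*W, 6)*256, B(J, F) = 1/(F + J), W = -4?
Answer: 13624855/40512 ≈ 336.32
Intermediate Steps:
l = 128/9 (l = 256/(6 + (0 - 3)*(-4)) = 256/(6 - 3*(-4)) = 256/(6 + 12) = 256/18 = (1/18)*256 = 128/9 ≈ 14.222)
4782/l + P(-3)/633 = 4782/(128/9) + 52/633 = 4782*(9/128) + 52*(1/633) = 21519/64 + 52/633 = 13624855/40512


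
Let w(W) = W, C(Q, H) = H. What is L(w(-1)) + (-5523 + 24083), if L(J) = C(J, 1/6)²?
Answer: 668161/36 ≈ 18560.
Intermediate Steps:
L(J) = 1/36 (L(J) = (1/6)² = (1*(⅙))² = (⅙)² = 1/36)
L(w(-1)) + (-5523 + 24083) = 1/36 + (-5523 + 24083) = 1/36 + 18560 = 668161/36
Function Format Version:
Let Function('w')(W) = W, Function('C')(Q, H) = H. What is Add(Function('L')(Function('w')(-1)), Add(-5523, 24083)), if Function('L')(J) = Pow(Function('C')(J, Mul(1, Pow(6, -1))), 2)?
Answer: Rational(668161, 36) ≈ 18560.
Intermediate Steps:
Function('L')(J) = Rational(1, 36) (Function('L')(J) = Pow(Mul(1, Pow(6, -1)), 2) = Pow(Mul(1, Rational(1, 6)), 2) = Pow(Rational(1, 6), 2) = Rational(1, 36))
Add(Function('L')(Function('w')(-1)), Add(-5523, 24083)) = Add(Rational(1, 36), Add(-5523, 24083)) = Add(Rational(1, 36), 18560) = Rational(668161, 36)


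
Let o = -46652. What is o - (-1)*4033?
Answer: -42619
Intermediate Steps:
o - (-1)*4033 = -46652 - (-1)*4033 = -46652 - 1*(-4033) = -46652 + 4033 = -42619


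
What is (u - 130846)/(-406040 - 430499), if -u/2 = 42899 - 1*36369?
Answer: 143906/836539 ≈ 0.17203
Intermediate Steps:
u = -13060 (u = -2*(42899 - 1*36369) = -2*(42899 - 36369) = -2*6530 = -13060)
(u - 130846)/(-406040 - 430499) = (-13060 - 130846)/(-406040 - 430499) = -143906/(-836539) = -143906*(-1/836539) = 143906/836539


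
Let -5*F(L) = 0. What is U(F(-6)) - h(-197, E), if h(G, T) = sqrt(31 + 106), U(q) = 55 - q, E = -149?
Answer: 55 - sqrt(137) ≈ 43.295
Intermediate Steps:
F(L) = 0 (F(L) = -1/5*0 = 0)
h(G, T) = sqrt(137)
U(F(-6)) - h(-197, E) = (55 - 1*0) - sqrt(137) = (55 + 0) - sqrt(137) = 55 - sqrt(137)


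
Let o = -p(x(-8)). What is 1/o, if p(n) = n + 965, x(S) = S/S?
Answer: -1/966 ≈ -0.0010352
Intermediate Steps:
x(S) = 1
p(n) = 965 + n
o = -966 (o = -(965 + 1) = -1*966 = -966)
1/o = 1/(-966) = -1/966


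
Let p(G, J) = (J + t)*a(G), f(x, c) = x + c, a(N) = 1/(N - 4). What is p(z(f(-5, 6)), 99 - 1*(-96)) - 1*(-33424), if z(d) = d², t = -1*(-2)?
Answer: 100075/3 ≈ 33358.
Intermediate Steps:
a(N) = 1/(-4 + N)
t = 2
f(x, c) = c + x
p(G, J) = (2 + J)/(-4 + G) (p(G, J) = (J + 2)/(-4 + G) = (2 + J)/(-4 + G))
p(z(f(-5, 6)), 99 - 1*(-96)) - 1*(-33424) = (2 + (99 - 1*(-96)))/(-4 + (6 - 5)²) - 1*(-33424) = (2 + (99 + 96))/(-4 + 1²) + 33424 = (2 + 195)/(-4 + 1) + 33424 = 197/(-3) + 33424 = -⅓*197 + 33424 = -197/3 + 33424 = 100075/3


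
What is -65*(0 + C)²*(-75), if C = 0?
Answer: 0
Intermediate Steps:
-65*(0 + C)²*(-75) = -65*(0 + 0)²*(-75) = -65*0²*(-75) = -65*0*(-75) = 0*(-75) = 0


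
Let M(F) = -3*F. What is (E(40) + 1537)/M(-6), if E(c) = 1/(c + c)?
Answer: 40987/480 ≈ 85.390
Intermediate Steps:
E(c) = 1/(2*c)
(E(40) + 1537)/M(-6) = ((½)/40 + 1537)/((-3*(-6))) = ((½)*(1/40) + 1537)/18 = (1/80 + 1537)*(1/18) = (122961/80)*(1/18) = 40987/480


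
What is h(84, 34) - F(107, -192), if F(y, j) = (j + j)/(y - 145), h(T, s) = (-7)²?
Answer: 739/19 ≈ 38.895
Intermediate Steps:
h(T, s) = 49
F(y, j) = 2*j/(-145 + y) (F(y, j) = (2*j)/(-145 + y) = 2*j/(-145 + y))
h(84, 34) - F(107, -192) = 49 - 2*(-192)/(-145 + 107) = 49 - 2*(-192)/(-38) = 49 - 2*(-192)*(-1)/38 = 49 - 1*192/19 = 49 - 192/19 = 739/19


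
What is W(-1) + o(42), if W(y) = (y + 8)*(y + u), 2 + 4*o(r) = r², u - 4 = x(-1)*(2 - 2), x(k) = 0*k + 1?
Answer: 923/2 ≈ 461.50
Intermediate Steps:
x(k) = 1 (x(k) = 0 + 1 = 1)
u = 4 (u = 4 + 1*(2 - 2) = 4 + 1*0 = 4 + 0 = 4)
o(r) = -½ + r²/4
W(y) = (4 + y)*(8 + y) (W(y) = (y + 8)*(y + 4) = (8 + y)*(4 + y) = (4 + y)*(8 + y))
W(-1) + o(42) = (32 + (-1)² + 12*(-1)) + (-½ + (¼)*42²) = (32 + 1 - 12) + (-½ + (¼)*1764) = 21 + (-½ + 441) = 21 + 881/2 = 923/2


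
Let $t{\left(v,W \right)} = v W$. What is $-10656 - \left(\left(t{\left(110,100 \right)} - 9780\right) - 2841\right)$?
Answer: $-9035$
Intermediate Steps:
$t{\left(v,W \right)} = W v$
$-10656 - \left(\left(t{\left(110,100 \right)} - 9780\right) - 2841\right) = -10656 - \left(\left(100 \cdot 110 - 9780\right) - 2841\right) = -10656 - \left(\left(11000 - 9780\right) - 2841\right) = -10656 - \left(1220 - 2841\right) = -10656 - -1621 = -10656 + 1621 = -9035$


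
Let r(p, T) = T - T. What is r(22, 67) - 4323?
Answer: -4323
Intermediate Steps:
r(p, T) = 0
r(22, 67) - 4323 = 0 - 4323 = -4323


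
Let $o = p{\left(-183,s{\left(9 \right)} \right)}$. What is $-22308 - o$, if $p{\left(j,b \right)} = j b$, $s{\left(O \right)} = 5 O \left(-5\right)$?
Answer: $-63483$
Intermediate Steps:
$s{\left(O \right)} = - 25 O$
$p{\left(j,b \right)} = b j$
$o = 41175$ ($o = \left(-25\right) 9 \left(-183\right) = \left(-225\right) \left(-183\right) = 41175$)
$-22308 - o = -22308 - 41175 = -63483$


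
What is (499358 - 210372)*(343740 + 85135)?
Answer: 123938870750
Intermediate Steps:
(499358 - 210372)*(343740 + 85135) = 288986*428875 = 123938870750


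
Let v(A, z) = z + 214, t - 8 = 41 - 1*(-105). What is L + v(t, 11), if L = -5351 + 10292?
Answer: 5166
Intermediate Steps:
t = 154 (t = 8 + (41 - 1*(-105)) = 8 + (41 + 105) = 8 + 146 = 154)
L = 4941
v(A, z) = 214 + z
L + v(t, 11) = 4941 + (214 + 11) = 4941 + 225 = 5166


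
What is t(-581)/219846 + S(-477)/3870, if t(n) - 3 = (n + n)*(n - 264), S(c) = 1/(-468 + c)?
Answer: 27204013372/6090983325 ≈ 4.4663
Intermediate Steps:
t(n) = 3 + 2*n*(-264 + n) (t(n) = 3 + (n + n)*(n - 264) = 3 + (2*n)*(-264 + n) = 3 + 2*n*(-264 + n))
t(-581)/219846 + S(-477)/3870 = (3 - 528*(-581) + 2*(-581)²)/219846 + 1/(-468 - 477*3870) = (3 + 306768 + 2*337561)*(1/219846) + (1/3870)/(-945) = (3 + 306768 + 675122)*(1/219846) - 1/945*1/3870 = 981893*(1/219846) - 1/3657150 = 89263/19986 - 1/3657150 = 27204013372/6090983325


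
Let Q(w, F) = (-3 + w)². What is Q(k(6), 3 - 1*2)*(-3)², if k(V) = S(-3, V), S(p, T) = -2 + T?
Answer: 9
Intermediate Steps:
k(V) = -2 + V
Q(k(6), 3 - 1*2)*(-3)² = (-3 + (-2 + 6))²*(-3)² = (-3 + 4)²*9 = 1²*9 = 1*9 = 9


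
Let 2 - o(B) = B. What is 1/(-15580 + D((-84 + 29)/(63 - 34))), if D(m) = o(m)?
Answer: -29/451707 ≈ -6.4201e-5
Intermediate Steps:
o(B) = 2 - B
D(m) = 2 - m
1/(-15580 + D((-84 + 29)/(63 - 34))) = 1/(-15580 + (2 - (-84 + 29)/(63 - 34))) = 1/(-15580 + (2 - (-55)/29)) = 1/(-15580 + (2 - 1*(-55/29))) = 1/(-15580 + (2 + 55/29)) = 1/(-15580 + 113/29) = 1/(-451707/29) = -29/451707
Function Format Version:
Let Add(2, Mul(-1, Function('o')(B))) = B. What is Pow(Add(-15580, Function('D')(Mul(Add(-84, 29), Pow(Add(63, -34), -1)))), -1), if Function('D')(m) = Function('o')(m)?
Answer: Rational(-29, 451707) ≈ -6.4201e-5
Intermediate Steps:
Function('o')(B) = Add(2, Mul(-1, B))
Function('D')(m) = Add(2, Mul(-1, m))
Pow(Add(-15580, Function('D')(Mul(Add(-84, 29), Pow(Add(63, -34), -1)))), -1) = Pow(Add(-15580, Add(2, Mul(-1, Mul(Add(-84, 29), Pow(Add(63, -34), -1))))), -1) = Pow(Add(-15580, Add(2, Mul(-1, Mul(-55, Pow(29, -1))))), -1) = Pow(Add(-15580, Add(2, Mul(-1, Mul(-55, Rational(1, 29))))), -1) = Pow(Add(-15580, Add(2, Mul(-1, Rational(-55, 29)))), -1) = Pow(Add(-15580, Add(2, Rational(55, 29))), -1) = Pow(Add(-15580, Rational(113, 29)), -1) = Pow(Rational(-451707, 29), -1) = Rational(-29, 451707)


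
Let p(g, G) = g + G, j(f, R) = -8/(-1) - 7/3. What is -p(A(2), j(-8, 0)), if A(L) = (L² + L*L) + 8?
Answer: -65/3 ≈ -21.667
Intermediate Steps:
j(f, R) = 17/3 (j(f, R) = -8*(-1) - 7*⅓ = 8 - 7/3 = 17/3)
A(L) = 8 + 2*L² (A(L) = (L² + L²) + 8 = 2*L² + 8 = 8 + 2*L²)
p(g, G) = G + g
-p(A(2), j(-8, 0)) = -(17/3 + (8 + 2*2²)) = -(17/3 + (8 + 2*4)) = -(17/3 + (8 + 8)) = -(17/3 + 16) = -1*65/3 = -65/3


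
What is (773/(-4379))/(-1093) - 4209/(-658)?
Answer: 20145822257/3149350526 ≈ 6.3968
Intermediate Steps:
(773/(-4379))/(-1093) - 4209/(-658) = (773*(-1/4379))*(-1/1093) - 4209*(-1/658) = -773/4379*(-1/1093) + 4209/658 = 773/4786247 + 4209/658 = 20145822257/3149350526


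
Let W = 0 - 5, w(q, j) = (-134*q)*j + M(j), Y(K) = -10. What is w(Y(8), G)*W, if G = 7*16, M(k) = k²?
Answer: -813120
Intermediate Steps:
G = 112
w(q, j) = j² - 134*j*q (w(q, j) = (-134*q)*j + j² = -134*j*q + j² = j² - 134*j*q)
W = -5
w(Y(8), G)*W = (112*(112 - 134*(-10)))*(-5) = (112*(112 + 1340))*(-5) = (112*1452)*(-5) = 162624*(-5) = -813120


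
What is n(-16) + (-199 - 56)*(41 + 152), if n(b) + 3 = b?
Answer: -49234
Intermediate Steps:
n(b) = -3 + b
n(-16) + (-199 - 56)*(41 + 152) = (-3 - 16) + (-199 - 56)*(41 + 152) = -19 - 255*193 = -19 - 49215 = -49234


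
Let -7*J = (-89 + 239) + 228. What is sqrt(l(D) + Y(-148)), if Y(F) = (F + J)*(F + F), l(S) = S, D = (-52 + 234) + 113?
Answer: sqrt(60087) ≈ 245.13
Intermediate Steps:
J = -54 (J = -((-89 + 239) + 228)/7 = -(150 + 228)/7 = -1/7*378 = -54)
D = 295 (D = 182 + 113 = 295)
Y(F) = 2*F*(-54 + F) (Y(F) = (F - 54)*(F + F) = (-54 + F)*(2*F) = 2*F*(-54 + F))
sqrt(l(D) + Y(-148)) = sqrt(295 + 2*(-148)*(-54 - 148)) = sqrt(295 + 2*(-148)*(-202)) = sqrt(295 + 59792) = sqrt(60087)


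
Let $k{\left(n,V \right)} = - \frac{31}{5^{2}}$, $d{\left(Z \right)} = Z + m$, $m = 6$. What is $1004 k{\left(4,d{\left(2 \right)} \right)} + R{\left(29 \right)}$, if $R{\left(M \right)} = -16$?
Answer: $- \frac{31524}{25} \approx -1261.0$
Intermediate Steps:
$d{\left(Z \right)} = 6 + Z$ ($d{\left(Z \right)} = Z + 6 = 6 + Z$)
$k{\left(n,V \right)} = - \frac{31}{25}$
$1004 k{\left(4,d{\left(2 \right)} \right)} + R{\left(29 \right)} = 1004 \left(- \frac{31}{25}\right) - 16 = - \frac{31124}{25} - 16 = - \frac{31524}{25}$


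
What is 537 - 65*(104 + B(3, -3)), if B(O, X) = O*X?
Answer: -5638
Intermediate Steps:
537 - 65*(104 + B(3, -3)) = 537 - 65*(104 + 3*(-3)) = 537 - 65*(104 - 9) = 537 - 65*95 = 537 - 1*6175 = 537 - 6175 = -5638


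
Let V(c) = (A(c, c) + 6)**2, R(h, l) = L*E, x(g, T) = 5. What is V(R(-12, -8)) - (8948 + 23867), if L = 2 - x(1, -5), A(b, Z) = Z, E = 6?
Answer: -32671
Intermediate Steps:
L = -3 (L = 2 - 1*5 = 2 - 5 = -3)
R(h, l) = -18 (R(h, l) = -3*6 = -18)
V(c) = (6 + c)**2 (V(c) = (c + 6)**2 = (6 + c)**2)
V(R(-12, -8)) - (8948 + 23867) = (6 - 18)**2 - (8948 + 23867) = (-12)**2 - 1*32815 = 144 - 32815 = -32671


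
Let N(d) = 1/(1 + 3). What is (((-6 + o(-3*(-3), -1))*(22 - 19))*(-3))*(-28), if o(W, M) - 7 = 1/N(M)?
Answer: 1260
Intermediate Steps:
N(d) = 1/4
o(W, M) = 11 (o(W, M) = 7 + 1/(1/4) = 7 + 4 = 11)
(((-6 + o(-3*(-3), -1))*(22 - 19))*(-3))*(-28) = (((-6 + 11)*(22 - 19))*(-3))*(-28) = ((5*3)*(-3))*(-28) = (15*(-3))*(-28) = -45*(-28) = 1260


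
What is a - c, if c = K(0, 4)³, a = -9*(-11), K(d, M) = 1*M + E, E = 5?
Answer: -630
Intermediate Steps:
K(d, M) = 5 + M (K(d, M) = 1*M + 5 = M + 5 = 5 + M)
a = 99
c = 729 (c = (5 + 4)³ = 9³ = 729)
a - c = 99 - 1*729 = 99 - 729 = -630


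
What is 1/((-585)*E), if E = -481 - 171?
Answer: 1/381420 ≈ 2.6218e-6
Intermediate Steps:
E = -652
1/((-585)*E) = 1/(-585*(-652)) = -1/585*(-1/652) = 1/381420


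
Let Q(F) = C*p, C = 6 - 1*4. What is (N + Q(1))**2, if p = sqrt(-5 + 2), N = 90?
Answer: 8088 + 360*I*sqrt(3) ≈ 8088.0 + 623.54*I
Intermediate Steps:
C = 2 (C = 6 - 4 = 2)
p = I*sqrt(3) (p = sqrt(-3) = I*sqrt(3) ≈ 1.732*I)
Q(F) = 2*I*sqrt(3) (Q(F) = 2*(I*sqrt(3)) = 2*I*sqrt(3))
(N + Q(1))**2 = (90 + 2*I*sqrt(3))**2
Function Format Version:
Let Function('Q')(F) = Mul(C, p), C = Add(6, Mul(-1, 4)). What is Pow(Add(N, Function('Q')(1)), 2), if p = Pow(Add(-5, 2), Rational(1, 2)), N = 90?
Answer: Add(8088, Mul(360, I, Pow(3, Rational(1, 2)))) ≈ Add(8088.0, Mul(623.54, I))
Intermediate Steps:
C = 2 (C = Add(6, -4) = 2)
p = Mul(I, Pow(3, Rational(1, 2))) (p = Pow(-3, Rational(1, 2)) = Mul(I, Pow(3, Rational(1, 2))) ≈ Mul(1.7320, I))
Function('Q')(F) = Mul(2, I, Pow(3, Rational(1, 2))) (Function('Q')(F) = Mul(2, Mul(I, Pow(3, Rational(1, 2)))) = Mul(2, I, Pow(3, Rational(1, 2))))
Pow(Add(N, Function('Q')(1)), 2) = Pow(Add(90, Mul(2, I, Pow(3, Rational(1, 2)))), 2)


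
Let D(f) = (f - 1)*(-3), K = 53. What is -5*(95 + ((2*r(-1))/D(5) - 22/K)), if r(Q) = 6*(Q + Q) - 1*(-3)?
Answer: -50925/106 ≈ -480.42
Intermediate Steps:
r(Q) = 3 + 12*Q (r(Q) = 6*(2*Q) + 3 = 12*Q + 3 = 3 + 12*Q)
D(f) = 3 - 3*f (D(f) = (-1 + f)*(-3) = 3 - 3*f)
-5*(95 + ((2*r(-1))/D(5) - 22/K)) = -5*(95 + ((2*(3 + 12*(-1)))/(3 - 3*5) - 22/53)) = -5*(95 + ((2*(3 - 12))/(3 - 15) - 22*1/53)) = -5*(95 + ((2*(-9))/(-12) - 22/53)) = -5*(95 + (-18*(-1/12) - 22/53)) = -5*(95 + (3/2 - 22/53)) = -5*(95 + 115/106) = -5*10185/106 = -50925/106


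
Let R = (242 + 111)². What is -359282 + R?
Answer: -234673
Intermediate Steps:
R = 124609 (R = 353² = 124609)
-359282 + R = -359282 + 124609 = -234673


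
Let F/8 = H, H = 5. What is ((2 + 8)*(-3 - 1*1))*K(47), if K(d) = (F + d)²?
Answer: -302760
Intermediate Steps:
F = 40 (F = 8*5 = 40)
K(d) = (40 + d)²
((2 + 8)*(-3 - 1*1))*K(47) = ((2 + 8)*(-3 - 1*1))*(40 + 47)² = (10*(-3 - 1))*87² = (10*(-4))*7569 = -40*7569 = -302760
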